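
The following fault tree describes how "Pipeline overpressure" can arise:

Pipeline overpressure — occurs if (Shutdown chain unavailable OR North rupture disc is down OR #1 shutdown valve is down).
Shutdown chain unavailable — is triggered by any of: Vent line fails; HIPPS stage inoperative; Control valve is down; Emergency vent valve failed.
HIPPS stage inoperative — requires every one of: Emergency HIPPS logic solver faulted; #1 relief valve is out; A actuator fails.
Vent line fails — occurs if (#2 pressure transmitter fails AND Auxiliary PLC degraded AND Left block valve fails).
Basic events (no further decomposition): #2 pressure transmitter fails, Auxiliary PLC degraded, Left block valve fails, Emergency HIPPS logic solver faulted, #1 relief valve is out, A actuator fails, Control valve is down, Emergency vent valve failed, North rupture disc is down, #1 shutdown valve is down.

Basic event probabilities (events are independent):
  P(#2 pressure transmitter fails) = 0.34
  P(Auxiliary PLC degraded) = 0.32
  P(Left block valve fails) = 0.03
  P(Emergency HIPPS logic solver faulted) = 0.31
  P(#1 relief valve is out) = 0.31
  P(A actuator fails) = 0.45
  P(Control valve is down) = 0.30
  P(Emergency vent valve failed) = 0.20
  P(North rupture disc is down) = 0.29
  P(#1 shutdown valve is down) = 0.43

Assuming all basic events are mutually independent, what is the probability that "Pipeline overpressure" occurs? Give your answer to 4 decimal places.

0.7839

P(Vent line fails) [AND] = 0.34 × 0.32 × 0.03 = 0.003264
P(HIPPS stage inoperative) [AND] = 0.31 × 0.31 × 0.45 = 0.043245
P(Shutdown chain unavailable) [OR] = 1 − (1−0.003264) × (1−0.043245) × (1−0.30) × (1−0.20) = 0.465966
P(Pipeline overpressure) [OR] = 1 − (1−0.465966) × (1−0.29) × (1−0.43) = 0.783876
Rounded to 4 decimal places: P(Pipeline overpressure) ≈ 0.7839.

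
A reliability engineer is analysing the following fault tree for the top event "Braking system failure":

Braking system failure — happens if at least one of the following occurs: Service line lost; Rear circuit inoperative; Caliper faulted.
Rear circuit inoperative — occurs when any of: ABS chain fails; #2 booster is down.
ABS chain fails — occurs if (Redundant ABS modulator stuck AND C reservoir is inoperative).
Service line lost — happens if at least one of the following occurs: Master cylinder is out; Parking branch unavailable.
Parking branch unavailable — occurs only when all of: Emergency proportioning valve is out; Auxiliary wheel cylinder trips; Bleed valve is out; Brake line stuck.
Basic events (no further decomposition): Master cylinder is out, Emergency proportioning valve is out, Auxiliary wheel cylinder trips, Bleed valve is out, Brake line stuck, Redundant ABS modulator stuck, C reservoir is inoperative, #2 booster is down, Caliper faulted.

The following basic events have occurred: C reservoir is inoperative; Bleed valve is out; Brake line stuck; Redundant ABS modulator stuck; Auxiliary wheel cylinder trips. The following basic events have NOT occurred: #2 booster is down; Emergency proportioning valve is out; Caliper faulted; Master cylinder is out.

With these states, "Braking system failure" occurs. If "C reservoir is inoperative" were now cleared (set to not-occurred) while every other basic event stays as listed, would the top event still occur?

Counterfactual: set "C reservoir is inoperative" to not occurred.
Parking branch unavailable [AND]: Emergency proportioning valve is out=not, Auxiliary wheel cylinder trips=occurs, Bleed valve is out=occurs, Brake line stuck=occurs → not all inputs occur → does not occur.
Service line lost [OR]: Master cylinder is out=not, Parking branch unavailable=not → no input occurs → does not occur.
ABS chain fails [AND]: Redundant ABS modulator stuck=occurs, C reservoir is inoperative=not → not all inputs occur → does not occur.
Rear circuit inoperative [OR]: ABS chain fails=not, #2 booster is down=not → no input occurs → does not occur.
Braking system failure [OR]: Service line lost=not, Rear circuit inoperative=not, Caliper faulted=not → no input occurs → does not occur.

No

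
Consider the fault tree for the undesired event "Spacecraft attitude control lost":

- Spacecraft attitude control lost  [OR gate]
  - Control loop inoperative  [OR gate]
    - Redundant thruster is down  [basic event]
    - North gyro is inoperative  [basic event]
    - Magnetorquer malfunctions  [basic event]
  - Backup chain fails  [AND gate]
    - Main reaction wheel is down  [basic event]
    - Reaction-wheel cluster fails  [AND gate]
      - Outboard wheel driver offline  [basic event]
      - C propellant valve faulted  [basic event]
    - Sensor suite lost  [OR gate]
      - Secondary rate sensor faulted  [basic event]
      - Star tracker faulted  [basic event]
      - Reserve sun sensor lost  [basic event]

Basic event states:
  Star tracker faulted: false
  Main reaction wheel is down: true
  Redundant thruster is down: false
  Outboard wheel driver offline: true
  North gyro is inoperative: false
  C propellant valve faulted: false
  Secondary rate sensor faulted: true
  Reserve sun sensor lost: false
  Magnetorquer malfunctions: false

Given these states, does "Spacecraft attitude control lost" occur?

No

Control loop inoperative [OR]: Redundant thruster is down=not, North gyro is inoperative=not, Magnetorquer malfunctions=not → no input occurs → does not occur.
Reaction-wheel cluster fails [AND]: Outboard wheel driver offline=occurs, C propellant valve faulted=not → not all inputs occur → does not occur.
Sensor suite lost [OR]: Secondary rate sensor faulted=occurs, Star tracker faulted=not, Reserve sun sensor lost=not → at least one input occurs → occurs.
Backup chain fails [AND]: Main reaction wheel is down=occurs, Reaction-wheel cluster fails=not, Sensor suite lost=occurs → not all inputs occur → does not occur.
Spacecraft attitude control lost [OR]: Control loop inoperative=not, Backup chain fails=not → no input occurs → does not occur.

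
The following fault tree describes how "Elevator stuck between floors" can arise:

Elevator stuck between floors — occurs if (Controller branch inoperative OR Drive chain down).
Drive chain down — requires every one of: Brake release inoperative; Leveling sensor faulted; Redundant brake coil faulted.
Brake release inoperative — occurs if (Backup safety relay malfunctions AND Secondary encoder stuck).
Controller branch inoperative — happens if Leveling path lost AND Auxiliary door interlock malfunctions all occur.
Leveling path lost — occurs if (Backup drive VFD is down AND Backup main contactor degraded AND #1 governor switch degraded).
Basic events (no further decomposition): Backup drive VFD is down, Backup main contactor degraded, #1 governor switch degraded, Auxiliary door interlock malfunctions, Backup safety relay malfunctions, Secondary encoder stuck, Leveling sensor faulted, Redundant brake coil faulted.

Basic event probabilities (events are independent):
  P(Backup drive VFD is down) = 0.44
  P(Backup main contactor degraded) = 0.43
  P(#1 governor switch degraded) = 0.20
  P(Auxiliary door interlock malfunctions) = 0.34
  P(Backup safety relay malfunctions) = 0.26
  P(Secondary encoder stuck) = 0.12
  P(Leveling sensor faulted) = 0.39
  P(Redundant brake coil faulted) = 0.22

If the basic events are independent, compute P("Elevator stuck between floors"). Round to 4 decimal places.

0.0155

P(Leveling path lost) [AND] = 0.44 × 0.43 × 0.20 = 0.037840
P(Controller branch inoperative) [AND] = 0.037840 × 0.34 = 0.012866
P(Brake release inoperative) [AND] = 0.26 × 0.12 = 0.031200
P(Drive chain down) [AND] = 0.031200 × 0.39 × 0.22 = 0.002677
P(Elevator stuck between floors) [OR] = 1 − (1−0.012866) × (1−0.002677) = 0.015509
Rounded to 4 decimal places: P(Elevator stuck between floors) ≈ 0.0155.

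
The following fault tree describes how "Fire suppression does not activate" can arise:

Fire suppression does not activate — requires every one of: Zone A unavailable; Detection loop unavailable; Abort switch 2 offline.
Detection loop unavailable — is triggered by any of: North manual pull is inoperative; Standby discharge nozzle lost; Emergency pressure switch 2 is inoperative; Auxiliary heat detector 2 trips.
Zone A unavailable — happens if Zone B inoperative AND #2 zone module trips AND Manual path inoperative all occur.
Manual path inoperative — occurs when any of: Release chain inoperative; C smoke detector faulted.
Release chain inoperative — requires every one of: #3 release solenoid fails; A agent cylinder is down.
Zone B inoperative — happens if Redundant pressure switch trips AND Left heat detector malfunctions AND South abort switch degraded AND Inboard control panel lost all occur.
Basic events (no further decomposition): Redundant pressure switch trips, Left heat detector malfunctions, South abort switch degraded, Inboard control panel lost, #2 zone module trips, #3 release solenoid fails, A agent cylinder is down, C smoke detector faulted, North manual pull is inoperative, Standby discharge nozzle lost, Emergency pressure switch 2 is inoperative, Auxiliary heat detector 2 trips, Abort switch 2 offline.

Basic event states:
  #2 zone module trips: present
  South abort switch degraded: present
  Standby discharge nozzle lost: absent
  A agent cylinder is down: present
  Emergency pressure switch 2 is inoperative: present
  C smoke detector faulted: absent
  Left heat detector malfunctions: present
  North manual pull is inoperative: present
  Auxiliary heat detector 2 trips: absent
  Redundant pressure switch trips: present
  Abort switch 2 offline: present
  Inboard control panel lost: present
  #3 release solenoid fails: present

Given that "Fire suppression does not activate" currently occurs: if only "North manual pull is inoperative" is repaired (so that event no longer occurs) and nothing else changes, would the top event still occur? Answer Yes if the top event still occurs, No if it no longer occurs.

Yes

Counterfactual: set "North manual pull is inoperative" to not occurred.
Zone B inoperative [AND]: Redundant pressure switch trips=occurs, Left heat detector malfunctions=occurs, South abort switch degraded=occurs, Inboard control panel lost=occurs → all inputs occur → occurs.
Release chain inoperative [AND]: #3 release solenoid fails=occurs, A agent cylinder is down=occurs → all inputs occur → occurs.
Manual path inoperative [OR]: Release chain inoperative=occurs, C smoke detector faulted=not → at least one input occurs → occurs.
Zone A unavailable [AND]: Zone B inoperative=occurs, #2 zone module trips=occurs, Manual path inoperative=occurs → all inputs occur → occurs.
Detection loop unavailable [OR]: North manual pull is inoperative=not, Standby discharge nozzle lost=not, Emergency pressure switch 2 is inoperative=occurs, Auxiliary heat detector 2 trips=not → at least one input occurs → occurs.
Fire suppression does not activate [AND]: Zone A unavailable=occurs, Detection loop unavailable=occurs, Abort switch 2 offline=occurs → all inputs occur → occurs.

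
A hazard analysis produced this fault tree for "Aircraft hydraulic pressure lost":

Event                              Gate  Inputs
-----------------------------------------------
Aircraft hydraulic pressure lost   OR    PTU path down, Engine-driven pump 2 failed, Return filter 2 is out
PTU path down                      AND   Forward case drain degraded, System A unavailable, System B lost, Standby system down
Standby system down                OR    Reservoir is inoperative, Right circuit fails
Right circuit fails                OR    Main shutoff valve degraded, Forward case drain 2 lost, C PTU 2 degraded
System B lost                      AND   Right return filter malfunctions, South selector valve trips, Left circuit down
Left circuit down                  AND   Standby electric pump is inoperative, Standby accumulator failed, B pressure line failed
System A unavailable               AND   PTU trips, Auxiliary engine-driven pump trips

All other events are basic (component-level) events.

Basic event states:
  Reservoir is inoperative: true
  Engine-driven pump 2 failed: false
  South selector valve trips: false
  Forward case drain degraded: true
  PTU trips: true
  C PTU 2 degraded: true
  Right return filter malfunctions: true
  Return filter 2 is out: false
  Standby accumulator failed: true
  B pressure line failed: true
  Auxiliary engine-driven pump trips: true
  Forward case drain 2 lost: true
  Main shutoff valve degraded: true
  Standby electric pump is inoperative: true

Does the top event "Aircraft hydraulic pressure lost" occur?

System A unavailable [AND]: PTU trips=occurs, Auxiliary engine-driven pump trips=occurs → all inputs occur → occurs.
Left circuit down [AND]: Standby electric pump is inoperative=occurs, Standby accumulator failed=occurs, B pressure line failed=occurs → all inputs occur → occurs.
System B lost [AND]: Right return filter malfunctions=occurs, South selector valve trips=not, Left circuit down=occurs → not all inputs occur → does not occur.
Right circuit fails [OR]: Main shutoff valve degraded=occurs, Forward case drain 2 lost=occurs, C PTU 2 degraded=occurs → at least one input occurs → occurs.
Standby system down [OR]: Reservoir is inoperative=occurs, Right circuit fails=occurs → at least one input occurs → occurs.
PTU path down [AND]: Forward case drain degraded=occurs, System A unavailable=occurs, System B lost=not, Standby system down=occurs → not all inputs occur → does not occur.
Aircraft hydraulic pressure lost [OR]: PTU path down=not, Engine-driven pump 2 failed=not, Return filter 2 is out=not → no input occurs → does not occur.

No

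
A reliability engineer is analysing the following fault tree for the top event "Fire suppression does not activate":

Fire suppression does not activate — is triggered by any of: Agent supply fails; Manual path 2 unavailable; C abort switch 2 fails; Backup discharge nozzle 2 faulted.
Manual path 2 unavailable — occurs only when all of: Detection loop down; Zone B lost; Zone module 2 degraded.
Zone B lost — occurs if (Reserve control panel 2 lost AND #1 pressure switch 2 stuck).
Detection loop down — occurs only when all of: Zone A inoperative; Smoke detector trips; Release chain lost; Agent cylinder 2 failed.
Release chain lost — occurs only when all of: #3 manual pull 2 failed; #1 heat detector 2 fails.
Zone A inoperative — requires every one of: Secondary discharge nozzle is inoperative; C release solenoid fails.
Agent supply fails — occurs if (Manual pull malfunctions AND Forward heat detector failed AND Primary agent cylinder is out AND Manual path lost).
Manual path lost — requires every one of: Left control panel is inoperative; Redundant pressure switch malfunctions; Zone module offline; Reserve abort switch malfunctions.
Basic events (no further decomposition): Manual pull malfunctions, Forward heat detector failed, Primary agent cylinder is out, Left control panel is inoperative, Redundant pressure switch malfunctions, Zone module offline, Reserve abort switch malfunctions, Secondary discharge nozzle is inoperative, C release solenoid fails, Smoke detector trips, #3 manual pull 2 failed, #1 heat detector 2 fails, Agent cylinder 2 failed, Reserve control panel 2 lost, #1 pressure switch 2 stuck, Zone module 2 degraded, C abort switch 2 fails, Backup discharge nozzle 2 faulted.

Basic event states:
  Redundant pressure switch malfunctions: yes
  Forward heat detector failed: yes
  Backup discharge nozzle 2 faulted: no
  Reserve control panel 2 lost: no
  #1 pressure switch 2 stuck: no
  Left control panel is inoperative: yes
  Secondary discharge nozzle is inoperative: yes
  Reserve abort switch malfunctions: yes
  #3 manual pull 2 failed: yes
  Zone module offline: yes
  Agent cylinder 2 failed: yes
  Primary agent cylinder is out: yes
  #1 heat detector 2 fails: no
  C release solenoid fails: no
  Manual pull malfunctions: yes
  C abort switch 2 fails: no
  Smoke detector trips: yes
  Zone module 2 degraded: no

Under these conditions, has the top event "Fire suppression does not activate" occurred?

Manual path lost [AND]: Left control panel is inoperative=occurs, Redundant pressure switch malfunctions=occurs, Zone module offline=occurs, Reserve abort switch malfunctions=occurs → all inputs occur → occurs.
Agent supply fails [AND]: Manual pull malfunctions=occurs, Forward heat detector failed=occurs, Primary agent cylinder is out=occurs, Manual path lost=occurs → all inputs occur → occurs.
Zone A inoperative [AND]: Secondary discharge nozzle is inoperative=occurs, C release solenoid fails=not → not all inputs occur → does not occur.
Release chain lost [AND]: #3 manual pull 2 failed=occurs, #1 heat detector 2 fails=not → not all inputs occur → does not occur.
Detection loop down [AND]: Zone A inoperative=not, Smoke detector trips=occurs, Release chain lost=not, Agent cylinder 2 failed=occurs → not all inputs occur → does not occur.
Zone B lost [AND]: Reserve control panel 2 lost=not, #1 pressure switch 2 stuck=not → not all inputs occur → does not occur.
Manual path 2 unavailable [AND]: Detection loop down=not, Zone B lost=not, Zone module 2 degraded=not → not all inputs occur → does not occur.
Fire suppression does not activate [OR]: Agent supply fails=occurs, Manual path 2 unavailable=not, C abort switch 2 fails=not, Backup discharge nozzle 2 faulted=not → at least one input occurs → occurs.

Yes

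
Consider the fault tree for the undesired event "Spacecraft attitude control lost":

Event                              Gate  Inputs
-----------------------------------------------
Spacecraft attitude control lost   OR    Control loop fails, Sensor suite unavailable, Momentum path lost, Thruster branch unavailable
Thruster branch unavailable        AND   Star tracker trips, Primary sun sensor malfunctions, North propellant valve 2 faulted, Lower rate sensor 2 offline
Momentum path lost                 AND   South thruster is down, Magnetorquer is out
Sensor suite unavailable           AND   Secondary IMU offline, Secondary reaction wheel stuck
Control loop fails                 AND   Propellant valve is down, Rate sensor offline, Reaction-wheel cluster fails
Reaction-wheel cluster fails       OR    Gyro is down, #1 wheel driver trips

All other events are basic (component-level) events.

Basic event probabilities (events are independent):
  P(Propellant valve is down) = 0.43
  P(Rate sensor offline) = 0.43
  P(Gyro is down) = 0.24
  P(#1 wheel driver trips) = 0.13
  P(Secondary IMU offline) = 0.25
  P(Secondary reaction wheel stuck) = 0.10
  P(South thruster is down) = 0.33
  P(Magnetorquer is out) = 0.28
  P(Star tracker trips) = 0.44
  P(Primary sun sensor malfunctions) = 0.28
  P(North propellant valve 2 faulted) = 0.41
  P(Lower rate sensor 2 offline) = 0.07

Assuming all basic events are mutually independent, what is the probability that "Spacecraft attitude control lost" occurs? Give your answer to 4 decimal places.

P(Reaction-wheel cluster fails) [OR] = 1 − (1−0.24) × (1−0.13) = 0.338800
P(Control loop fails) [AND] = 0.43 × 0.43 × 0.338800 = 0.062644
P(Sensor suite unavailable) [AND] = 0.25 × 0.10 = 0.025000
P(Momentum path lost) [AND] = 0.33 × 0.28 = 0.092400
P(Thruster branch unavailable) [AND] = 0.44 × 0.28 × 0.41 × 0.07 = 0.003536
P(Spacecraft attitude control lost) [OR] = 1 − (1−0.062644) × (1−0.025000) × (1−0.092400) × (1−0.003536) = 0.173457
Rounded to 4 decimal places: P(Spacecraft attitude control lost) ≈ 0.1735.

0.1735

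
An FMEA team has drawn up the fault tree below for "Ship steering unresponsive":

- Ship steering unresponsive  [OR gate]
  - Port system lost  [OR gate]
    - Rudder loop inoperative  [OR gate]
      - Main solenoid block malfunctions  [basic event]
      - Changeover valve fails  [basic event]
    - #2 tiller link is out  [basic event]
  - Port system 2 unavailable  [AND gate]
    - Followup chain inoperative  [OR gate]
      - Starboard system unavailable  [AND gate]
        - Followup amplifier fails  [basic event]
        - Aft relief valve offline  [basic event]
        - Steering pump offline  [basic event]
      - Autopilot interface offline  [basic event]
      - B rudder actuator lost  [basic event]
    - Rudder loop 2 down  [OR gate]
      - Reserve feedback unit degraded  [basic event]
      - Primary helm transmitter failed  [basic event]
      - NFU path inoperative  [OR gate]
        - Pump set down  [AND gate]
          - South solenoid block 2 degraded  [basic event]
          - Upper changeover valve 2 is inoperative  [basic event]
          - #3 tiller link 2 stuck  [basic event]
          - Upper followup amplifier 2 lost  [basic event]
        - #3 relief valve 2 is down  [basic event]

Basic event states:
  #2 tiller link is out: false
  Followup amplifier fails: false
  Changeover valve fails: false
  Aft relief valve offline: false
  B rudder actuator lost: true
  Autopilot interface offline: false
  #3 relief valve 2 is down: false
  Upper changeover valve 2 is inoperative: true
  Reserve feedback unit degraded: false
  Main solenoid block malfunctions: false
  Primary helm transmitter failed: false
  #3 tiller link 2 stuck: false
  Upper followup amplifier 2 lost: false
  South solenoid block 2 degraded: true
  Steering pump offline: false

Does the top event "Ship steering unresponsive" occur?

No

Rudder loop inoperative [OR]: Main solenoid block malfunctions=not, Changeover valve fails=not → no input occurs → does not occur.
Port system lost [OR]: Rudder loop inoperative=not, #2 tiller link is out=not → no input occurs → does not occur.
Starboard system unavailable [AND]: Followup amplifier fails=not, Aft relief valve offline=not, Steering pump offline=not → not all inputs occur → does not occur.
Followup chain inoperative [OR]: Starboard system unavailable=not, Autopilot interface offline=not, B rudder actuator lost=occurs → at least one input occurs → occurs.
Pump set down [AND]: South solenoid block 2 degraded=occurs, Upper changeover valve 2 is inoperative=occurs, #3 tiller link 2 stuck=not, Upper followup amplifier 2 lost=not → not all inputs occur → does not occur.
NFU path inoperative [OR]: Pump set down=not, #3 relief valve 2 is down=not → no input occurs → does not occur.
Rudder loop 2 down [OR]: Reserve feedback unit degraded=not, Primary helm transmitter failed=not, NFU path inoperative=not → no input occurs → does not occur.
Port system 2 unavailable [AND]: Followup chain inoperative=occurs, Rudder loop 2 down=not → not all inputs occur → does not occur.
Ship steering unresponsive [OR]: Port system lost=not, Port system 2 unavailable=not → no input occurs → does not occur.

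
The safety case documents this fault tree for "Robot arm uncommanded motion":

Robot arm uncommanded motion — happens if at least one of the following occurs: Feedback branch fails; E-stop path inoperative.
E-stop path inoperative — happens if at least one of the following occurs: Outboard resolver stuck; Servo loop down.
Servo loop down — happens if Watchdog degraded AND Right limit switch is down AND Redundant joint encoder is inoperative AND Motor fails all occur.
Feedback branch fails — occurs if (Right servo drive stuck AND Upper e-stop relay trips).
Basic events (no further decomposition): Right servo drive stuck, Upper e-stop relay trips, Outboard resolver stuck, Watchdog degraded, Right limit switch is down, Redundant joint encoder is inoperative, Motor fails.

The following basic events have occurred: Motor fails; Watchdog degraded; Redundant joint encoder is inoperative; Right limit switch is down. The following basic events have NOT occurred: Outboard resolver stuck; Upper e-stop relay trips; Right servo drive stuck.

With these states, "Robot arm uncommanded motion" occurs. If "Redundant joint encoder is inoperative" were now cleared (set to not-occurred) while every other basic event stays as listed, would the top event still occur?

No

Counterfactual: set "Redundant joint encoder is inoperative" to not occurred.
Feedback branch fails [AND]: Right servo drive stuck=not, Upper e-stop relay trips=not → not all inputs occur → does not occur.
Servo loop down [AND]: Watchdog degraded=occurs, Right limit switch is down=occurs, Redundant joint encoder is inoperative=not, Motor fails=occurs → not all inputs occur → does not occur.
E-stop path inoperative [OR]: Outboard resolver stuck=not, Servo loop down=not → no input occurs → does not occur.
Robot arm uncommanded motion [OR]: Feedback branch fails=not, E-stop path inoperative=not → no input occurs → does not occur.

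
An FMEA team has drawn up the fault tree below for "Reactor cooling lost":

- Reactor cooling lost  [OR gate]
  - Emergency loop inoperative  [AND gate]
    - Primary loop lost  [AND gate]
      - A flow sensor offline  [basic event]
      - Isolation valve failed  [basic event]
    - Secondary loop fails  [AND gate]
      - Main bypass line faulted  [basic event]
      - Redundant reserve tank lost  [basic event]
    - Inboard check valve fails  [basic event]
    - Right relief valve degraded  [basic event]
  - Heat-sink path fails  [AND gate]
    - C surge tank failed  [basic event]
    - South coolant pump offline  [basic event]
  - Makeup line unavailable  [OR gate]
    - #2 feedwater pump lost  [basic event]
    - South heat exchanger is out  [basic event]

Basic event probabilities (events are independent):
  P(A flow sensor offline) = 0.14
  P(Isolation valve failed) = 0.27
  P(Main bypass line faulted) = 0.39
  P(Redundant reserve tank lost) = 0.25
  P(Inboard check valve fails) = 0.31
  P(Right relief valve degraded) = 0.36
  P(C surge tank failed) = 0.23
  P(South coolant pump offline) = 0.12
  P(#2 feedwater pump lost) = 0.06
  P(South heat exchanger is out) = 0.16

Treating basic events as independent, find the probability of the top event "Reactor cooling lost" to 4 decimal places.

0.2325

P(Primary loop lost) [AND] = 0.14 × 0.27 = 0.037800
P(Secondary loop fails) [AND] = 0.39 × 0.25 = 0.097500
P(Emergency loop inoperative) [AND] = 0.037800 × 0.097500 × 0.31 × 0.36 = 0.000411
P(Heat-sink path fails) [AND] = 0.23 × 0.12 = 0.027600
P(Makeup line unavailable) [OR] = 1 − (1−0.06) × (1−0.16) = 0.210400
P(Reactor cooling lost) [OR] = 1 − (1−0.000411) × (1−0.027600) × (1−0.210400) = 0.232509
Rounded to 4 decimal places: P(Reactor cooling lost) ≈ 0.2325.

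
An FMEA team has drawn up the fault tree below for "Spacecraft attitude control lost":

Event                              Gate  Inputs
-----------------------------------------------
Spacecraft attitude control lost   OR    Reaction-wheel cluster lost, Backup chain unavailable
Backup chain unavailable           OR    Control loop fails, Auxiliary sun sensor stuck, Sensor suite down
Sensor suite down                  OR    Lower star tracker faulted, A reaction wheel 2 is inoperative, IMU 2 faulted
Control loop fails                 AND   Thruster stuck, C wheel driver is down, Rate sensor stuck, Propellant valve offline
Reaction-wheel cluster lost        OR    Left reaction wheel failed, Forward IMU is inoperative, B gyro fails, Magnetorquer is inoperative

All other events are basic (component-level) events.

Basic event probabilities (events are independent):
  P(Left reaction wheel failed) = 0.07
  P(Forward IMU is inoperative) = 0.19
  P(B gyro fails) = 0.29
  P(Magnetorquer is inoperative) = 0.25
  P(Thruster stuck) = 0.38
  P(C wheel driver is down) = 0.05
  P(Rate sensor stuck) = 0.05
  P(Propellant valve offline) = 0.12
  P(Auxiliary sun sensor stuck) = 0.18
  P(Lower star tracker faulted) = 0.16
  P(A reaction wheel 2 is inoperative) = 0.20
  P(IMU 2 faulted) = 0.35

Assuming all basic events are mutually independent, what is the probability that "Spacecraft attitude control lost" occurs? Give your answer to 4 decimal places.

0.8563

P(Reaction-wheel cluster lost) [OR] = 1 − (1−0.07) × (1−0.19) × (1−0.29) × (1−0.25) = 0.598868
P(Control loop fails) [AND] = 0.38 × 0.05 × 0.05 × 0.12 = 0.000114
P(Sensor suite down) [OR] = 1 − (1−0.16) × (1−0.20) × (1−0.35) = 0.563200
P(Backup chain unavailable) [OR] = 1 − (1−0.000114) × (1−0.18) × (1−0.563200) = 0.641865
P(Spacecraft attitude control lost) [OR] = 1 − (1−0.598868) × (1−0.641865) = 0.856341
Rounded to 4 decimal places: P(Spacecraft attitude control lost) ≈ 0.8563.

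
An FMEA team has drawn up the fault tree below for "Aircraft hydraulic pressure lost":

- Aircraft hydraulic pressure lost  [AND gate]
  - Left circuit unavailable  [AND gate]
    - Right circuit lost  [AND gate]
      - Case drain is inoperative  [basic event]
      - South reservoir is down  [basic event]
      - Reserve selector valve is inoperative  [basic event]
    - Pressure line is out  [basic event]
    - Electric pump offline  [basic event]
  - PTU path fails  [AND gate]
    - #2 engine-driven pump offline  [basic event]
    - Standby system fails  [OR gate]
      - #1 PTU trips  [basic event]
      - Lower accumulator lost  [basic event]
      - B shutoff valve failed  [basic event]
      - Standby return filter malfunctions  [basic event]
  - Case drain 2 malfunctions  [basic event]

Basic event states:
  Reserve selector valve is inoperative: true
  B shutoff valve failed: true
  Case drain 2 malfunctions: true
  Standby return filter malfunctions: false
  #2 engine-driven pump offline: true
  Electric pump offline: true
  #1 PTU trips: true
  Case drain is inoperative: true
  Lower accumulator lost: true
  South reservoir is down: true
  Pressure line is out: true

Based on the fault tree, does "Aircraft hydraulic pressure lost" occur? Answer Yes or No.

Right circuit lost [AND]: Case drain is inoperative=occurs, South reservoir is down=occurs, Reserve selector valve is inoperative=occurs → all inputs occur → occurs.
Left circuit unavailable [AND]: Right circuit lost=occurs, Pressure line is out=occurs, Electric pump offline=occurs → all inputs occur → occurs.
Standby system fails [OR]: #1 PTU trips=occurs, Lower accumulator lost=occurs, B shutoff valve failed=occurs, Standby return filter malfunctions=not → at least one input occurs → occurs.
PTU path fails [AND]: #2 engine-driven pump offline=occurs, Standby system fails=occurs → all inputs occur → occurs.
Aircraft hydraulic pressure lost [AND]: Left circuit unavailable=occurs, PTU path fails=occurs, Case drain 2 malfunctions=occurs → all inputs occur → occurs.

Yes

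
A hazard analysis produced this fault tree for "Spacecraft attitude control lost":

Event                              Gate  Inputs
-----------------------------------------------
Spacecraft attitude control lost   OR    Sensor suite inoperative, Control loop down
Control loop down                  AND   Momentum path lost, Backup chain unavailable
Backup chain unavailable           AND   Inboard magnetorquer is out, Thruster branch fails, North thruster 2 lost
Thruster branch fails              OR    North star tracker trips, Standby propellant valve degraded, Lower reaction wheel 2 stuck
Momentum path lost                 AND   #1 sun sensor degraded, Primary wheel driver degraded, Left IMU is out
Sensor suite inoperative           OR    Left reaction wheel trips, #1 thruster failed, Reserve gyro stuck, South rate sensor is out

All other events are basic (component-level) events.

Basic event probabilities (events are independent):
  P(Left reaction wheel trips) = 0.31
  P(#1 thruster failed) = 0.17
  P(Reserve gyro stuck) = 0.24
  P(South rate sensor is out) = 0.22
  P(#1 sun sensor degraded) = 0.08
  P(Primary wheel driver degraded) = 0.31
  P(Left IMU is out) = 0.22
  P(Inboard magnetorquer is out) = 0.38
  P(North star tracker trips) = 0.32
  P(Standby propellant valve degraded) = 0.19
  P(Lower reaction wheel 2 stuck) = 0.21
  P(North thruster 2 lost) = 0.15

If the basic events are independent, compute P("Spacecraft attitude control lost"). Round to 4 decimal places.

P(Sensor suite inoperative) [OR] = 1 − (1−0.31) × (1−0.17) × (1−0.24) × (1−0.22) = 0.660503
P(Momentum path lost) [AND] = 0.08 × 0.31 × 0.22 = 0.005456
P(Thruster branch fails) [OR] = 1 − (1−0.32) × (1−0.19) × (1−0.21) = 0.564868
P(Backup chain unavailable) [AND] = 0.38 × 0.564868 × 0.15 = 0.032197
P(Control loop down) [AND] = 0.005456 × 0.032197 = 0.000176
P(Spacecraft attitude control lost) [OR] = 1 − (1−0.660503) × (1−0.000176) = 0.660563
Rounded to 4 decimal places: P(Spacecraft attitude control lost) ≈ 0.6606.

0.6606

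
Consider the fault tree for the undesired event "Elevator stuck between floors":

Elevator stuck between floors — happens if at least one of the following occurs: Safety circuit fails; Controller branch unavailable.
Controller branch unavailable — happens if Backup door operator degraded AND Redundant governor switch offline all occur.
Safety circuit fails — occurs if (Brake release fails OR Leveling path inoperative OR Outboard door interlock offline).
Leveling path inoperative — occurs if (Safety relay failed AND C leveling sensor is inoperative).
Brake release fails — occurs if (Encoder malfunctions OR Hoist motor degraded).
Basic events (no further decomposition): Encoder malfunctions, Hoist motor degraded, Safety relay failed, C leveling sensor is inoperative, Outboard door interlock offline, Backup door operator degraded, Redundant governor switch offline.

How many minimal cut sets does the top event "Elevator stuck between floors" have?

Brake release fails [OR]: union of children's cut sets → 2 cut set(s).
Leveling path inoperative [AND]: one cut set from each child combined → 1 × 1 = 1 cut set(s).
Safety circuit fails [OR]: union of children's cut sets → 4 cut set(s).
Controller branch unavailable [AND]: one cut set from each child combined → 1 × 1 = 1 cut set(s).
Elevator stuck between floors [OR]: union of children's cut sets → 5 cut set(s).
Minimal cut sets: {Encoder malfunctions}; {Hoist motor degraded}; {C leveling sensor is inoperative, Safety relay failed}; {Outboard door interlock offline}; {Backup door operator degraded, Redundant governor switch offline}.

5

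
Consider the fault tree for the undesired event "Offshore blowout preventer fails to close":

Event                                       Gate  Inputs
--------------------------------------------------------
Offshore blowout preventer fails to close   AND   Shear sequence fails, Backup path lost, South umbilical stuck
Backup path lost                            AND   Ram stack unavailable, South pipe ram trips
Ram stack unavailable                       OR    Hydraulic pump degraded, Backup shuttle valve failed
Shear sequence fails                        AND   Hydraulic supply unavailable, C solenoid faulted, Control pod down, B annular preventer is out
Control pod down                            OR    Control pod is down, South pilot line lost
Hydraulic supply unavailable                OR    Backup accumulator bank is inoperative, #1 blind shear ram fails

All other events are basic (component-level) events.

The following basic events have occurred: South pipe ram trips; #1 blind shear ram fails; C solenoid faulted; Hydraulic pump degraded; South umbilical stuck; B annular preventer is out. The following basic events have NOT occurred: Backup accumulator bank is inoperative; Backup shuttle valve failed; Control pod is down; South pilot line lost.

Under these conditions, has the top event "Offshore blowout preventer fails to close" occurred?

Hydraulic supply unavailable [OR]: Backup accumulator bank is inoperative=not, #1 blind shear ram fails=occurs → at least one input occurs → occurs.
Control pod down [OR]: Control pod is down=not, South pilot line lost=not → no input occurs → does not occur.
Shear sequence fails [AND]: Hydraulic supply unavailable=occurs, C solenoid faulted=occurs, Control pod down=not, B annular preventer is out=occurs → not all inputs occur → does not occur.
Ram stack unavailable [OR]: Hydraulic pump degraded=occurs, Backup shuttle valve failed=not → at least one input occurs → occurs.
Backup path lost [AND]: Ram stack unavailable=occurs, South pipe ram trips=occurs → all inputs occur → occurs.
Offshore blowout preventer fails to close [AND]: Shear sequence fails=not, Backup path lost=occurs, South umbilical stuck=occurs → not all inputs occur → does not occur.

No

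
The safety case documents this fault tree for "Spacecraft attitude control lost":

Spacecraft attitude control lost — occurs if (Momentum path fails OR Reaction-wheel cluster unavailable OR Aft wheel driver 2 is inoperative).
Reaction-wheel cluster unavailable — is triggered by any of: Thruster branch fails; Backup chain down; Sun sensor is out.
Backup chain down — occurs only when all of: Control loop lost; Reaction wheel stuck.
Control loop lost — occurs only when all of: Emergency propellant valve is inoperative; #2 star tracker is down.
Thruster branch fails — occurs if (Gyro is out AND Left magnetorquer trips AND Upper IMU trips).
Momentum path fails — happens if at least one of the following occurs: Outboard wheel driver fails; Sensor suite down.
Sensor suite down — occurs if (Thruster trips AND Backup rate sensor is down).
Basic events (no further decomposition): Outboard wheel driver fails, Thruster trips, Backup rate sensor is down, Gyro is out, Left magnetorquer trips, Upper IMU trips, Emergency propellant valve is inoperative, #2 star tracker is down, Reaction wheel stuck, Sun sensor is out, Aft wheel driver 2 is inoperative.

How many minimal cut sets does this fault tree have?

Sensor suite down [AND]: one cut set from each child combined → 1 × 1 = 1 cut set(s).
Momentum path fails [OR]: union of children's cut sets → 2 cut set(s).
Thruster branch fails [AND]: one cut set from each child combined → 1 × 1 × 1 = 1 cut set(s).
Control loop lost [AND]: one cut set from each child combined → 1 × 1 = 1 cut set(s).
Backup chain down [AND]: one cut set from each child combined → 1 × 1 = 1 cut set(s).
Reaction-wheel cluster unavailable [OR]: union of children's cut sets → 3 cut set(s).
Spacecraft attitude control lost [OR]: union of children's cut sets → 6 cut set(s).
Minimal cut sets: {Outboard wheel driver fails}; {Backup rate sensor is down, Thruster trips}; {Gyro is out, Left magnetorquer trips, Upper IMU trips}; {#2 star tracker is down, Emergency propellant valve is inoperative, Reaction wheel stuck}; {Sun sensor is out}; {Aft wheel driver 2 is inoperative}.

6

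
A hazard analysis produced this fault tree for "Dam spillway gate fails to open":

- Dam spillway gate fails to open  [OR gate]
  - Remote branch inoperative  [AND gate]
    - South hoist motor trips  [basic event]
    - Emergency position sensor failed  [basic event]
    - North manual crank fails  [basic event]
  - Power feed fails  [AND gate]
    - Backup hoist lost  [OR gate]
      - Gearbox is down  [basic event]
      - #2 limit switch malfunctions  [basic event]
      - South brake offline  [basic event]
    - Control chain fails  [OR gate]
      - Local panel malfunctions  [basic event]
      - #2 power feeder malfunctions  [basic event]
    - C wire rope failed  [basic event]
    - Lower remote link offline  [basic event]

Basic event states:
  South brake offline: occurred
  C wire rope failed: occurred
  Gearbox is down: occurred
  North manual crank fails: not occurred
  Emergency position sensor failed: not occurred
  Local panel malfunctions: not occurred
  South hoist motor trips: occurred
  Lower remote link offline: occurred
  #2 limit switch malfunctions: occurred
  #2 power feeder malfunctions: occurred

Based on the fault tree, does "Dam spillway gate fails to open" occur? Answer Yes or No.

Yes

Remote branch inoperative [AND]: South hoist motor trips=occurs, Emergency position sensor failed=not, North manual crank fails=not → not all inputs occur → does not occur.
Backup hoist lost [OR]: Gearbox is down=occurs, #2 limit switch malfunctions=occurs, South brake offline=occurs → at least one input occurs → occurs.
Control chain fails [OR]: Local panel malfunctions=not, #2 power feeder malfunctions=occurs → at least one input occurs → occurs.
Power feed fails [AND]: Backup hoist lost=occurs, Control chain fails=occurs, C wire rope failed=occurs, Lower remote link offline=occurs → all inputs occur → occurs.
Dam spillway gate fails to open [OR]: Remote branch inoperative=not, Power feed fails=occurs → at least one input occurs → occurs.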